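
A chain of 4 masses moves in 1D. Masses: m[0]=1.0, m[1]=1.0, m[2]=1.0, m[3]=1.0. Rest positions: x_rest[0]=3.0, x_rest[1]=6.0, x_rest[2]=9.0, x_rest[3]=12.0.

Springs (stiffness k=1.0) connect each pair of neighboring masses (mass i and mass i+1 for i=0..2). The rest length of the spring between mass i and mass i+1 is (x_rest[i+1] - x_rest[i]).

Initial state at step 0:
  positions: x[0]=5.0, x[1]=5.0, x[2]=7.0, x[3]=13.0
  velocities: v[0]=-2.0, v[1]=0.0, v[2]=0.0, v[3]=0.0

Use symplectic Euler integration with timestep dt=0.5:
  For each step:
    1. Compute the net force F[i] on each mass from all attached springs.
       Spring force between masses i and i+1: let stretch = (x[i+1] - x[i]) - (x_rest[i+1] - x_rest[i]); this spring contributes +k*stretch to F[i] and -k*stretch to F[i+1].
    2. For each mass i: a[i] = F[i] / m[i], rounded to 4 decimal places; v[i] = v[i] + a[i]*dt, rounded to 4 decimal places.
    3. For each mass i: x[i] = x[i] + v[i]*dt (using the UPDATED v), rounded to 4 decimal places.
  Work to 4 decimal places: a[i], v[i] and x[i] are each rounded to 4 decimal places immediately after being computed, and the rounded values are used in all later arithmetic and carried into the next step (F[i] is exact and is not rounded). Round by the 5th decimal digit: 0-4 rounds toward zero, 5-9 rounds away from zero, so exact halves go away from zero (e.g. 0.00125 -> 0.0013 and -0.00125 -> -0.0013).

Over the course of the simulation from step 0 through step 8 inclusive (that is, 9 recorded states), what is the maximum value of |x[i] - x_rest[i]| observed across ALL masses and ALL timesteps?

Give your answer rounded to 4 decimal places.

Step 0: x=[5.0000 5.0000 7.0000 13.0000] v=[-2.0000 0.0000 0.0000 0.0000]
Step 1: x=[3.2500 5.5000 8.0000 12.2500] v=[-3.5000 1.0000 2.0000 -1.5000]
Step 2: x=[1.3125 6.0625 9.4375 11.1875] v=[-3.8750 1.1250 2.8750 -2.1250]
Step 3: x=[-0.1875 6.2813 10.4688 10.4375] v=[-3.0000 0.4375 2.0625 -1.5000]
Step 4: x=[-0.8203 5.9297 10.4454 10.4454] v=[-1.2656 -0.7032 -0.0469 0.0157]
Step 5: x=[-0.5156 5.0195 9.2930 11.2033] v=[0.6094 -1.8204 -2.3048 1.5157]
Step 6: x=[0.4229 3.7939 7.5498 12.2336] v=[1.8770 -2.4512 -3.4864 2.0606]
Step 7: x=[1.4542 2.6645 6.0386 12.8430] v=[2.0625 -2.2588 -3.0225 1.2187]
Step 8: x=[2.0381 2.0761 5.3849 12.5013] v=[1.1677 -1.1769 -1.3074 -0.6835]
Max displacement = 3.9239

Answer: 3.9239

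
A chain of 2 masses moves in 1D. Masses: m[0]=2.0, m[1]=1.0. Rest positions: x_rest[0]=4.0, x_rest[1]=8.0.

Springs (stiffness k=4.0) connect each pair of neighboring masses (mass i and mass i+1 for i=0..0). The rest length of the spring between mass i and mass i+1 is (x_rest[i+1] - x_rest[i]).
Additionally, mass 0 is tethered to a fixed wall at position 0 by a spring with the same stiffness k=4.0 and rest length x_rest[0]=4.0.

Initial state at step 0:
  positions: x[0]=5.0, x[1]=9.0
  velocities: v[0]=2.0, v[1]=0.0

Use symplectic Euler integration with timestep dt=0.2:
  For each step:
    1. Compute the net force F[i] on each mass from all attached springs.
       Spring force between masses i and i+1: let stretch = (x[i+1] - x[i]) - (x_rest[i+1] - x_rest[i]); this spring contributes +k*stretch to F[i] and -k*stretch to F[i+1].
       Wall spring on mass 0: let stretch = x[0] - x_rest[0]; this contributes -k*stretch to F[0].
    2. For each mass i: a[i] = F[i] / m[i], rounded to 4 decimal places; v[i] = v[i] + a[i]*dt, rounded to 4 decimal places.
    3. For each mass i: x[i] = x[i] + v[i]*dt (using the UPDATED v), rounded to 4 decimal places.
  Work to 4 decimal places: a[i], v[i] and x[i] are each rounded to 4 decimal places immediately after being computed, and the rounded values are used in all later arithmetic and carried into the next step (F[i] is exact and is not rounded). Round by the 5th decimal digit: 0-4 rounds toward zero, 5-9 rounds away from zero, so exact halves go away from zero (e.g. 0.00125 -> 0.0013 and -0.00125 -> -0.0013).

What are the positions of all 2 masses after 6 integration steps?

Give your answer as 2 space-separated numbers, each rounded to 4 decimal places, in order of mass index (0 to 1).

Answer: 4.8759 9.6841

Derivation:
Step 0: x=[5.0000 9.0000] v=[2.0000 0.0000]
Step 1: x=[5.3200 9.0000] v=[1.6000 0.0000]
Step 2: x=[5.5088 9.0512] v=[0.9440 0.2560]
Step 3: x=[5.5403 9.1756] v=[0.1574 0.6221]
Step 4: x=[5.4194 9.3584] v=[-0.6046 0.9139]
Step 5: x=[5.1800 9.5509] v=[-1.1968 0.9627]
Step 6: x=[4.8759 9.6841] v=[-1.5204 0.6660]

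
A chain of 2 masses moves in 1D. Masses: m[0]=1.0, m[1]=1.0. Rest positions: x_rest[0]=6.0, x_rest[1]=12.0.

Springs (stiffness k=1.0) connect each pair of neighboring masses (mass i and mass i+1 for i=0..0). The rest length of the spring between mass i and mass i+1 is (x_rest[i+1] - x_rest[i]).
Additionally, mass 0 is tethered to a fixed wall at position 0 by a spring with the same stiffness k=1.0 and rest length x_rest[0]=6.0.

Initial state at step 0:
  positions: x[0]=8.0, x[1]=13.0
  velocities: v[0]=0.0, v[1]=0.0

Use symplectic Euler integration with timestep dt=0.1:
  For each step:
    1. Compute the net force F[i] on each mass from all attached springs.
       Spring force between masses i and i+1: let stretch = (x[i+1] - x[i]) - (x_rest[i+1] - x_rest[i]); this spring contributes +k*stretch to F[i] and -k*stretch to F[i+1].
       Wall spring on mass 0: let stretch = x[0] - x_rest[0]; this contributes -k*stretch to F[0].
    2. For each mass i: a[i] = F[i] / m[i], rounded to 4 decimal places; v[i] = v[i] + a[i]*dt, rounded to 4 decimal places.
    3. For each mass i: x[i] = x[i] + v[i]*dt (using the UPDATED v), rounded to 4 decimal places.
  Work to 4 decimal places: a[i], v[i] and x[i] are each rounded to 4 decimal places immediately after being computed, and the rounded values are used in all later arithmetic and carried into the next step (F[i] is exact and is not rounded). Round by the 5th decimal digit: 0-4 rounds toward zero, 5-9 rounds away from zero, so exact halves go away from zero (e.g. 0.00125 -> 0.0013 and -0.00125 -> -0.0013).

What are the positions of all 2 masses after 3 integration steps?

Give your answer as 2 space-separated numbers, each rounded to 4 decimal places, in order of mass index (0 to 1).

Answer: 7.8235 13.0580

Derivation:
Step 0: x=[8.0000 13.0000] v=[0.0000 0.0000]
Step 1: x=[7.9700 13.0100] v=[-0.3000 0.1000]
Step 2: x=[7.9107 13.0296] v=[-0.5930 0.1960]
Step 3: x=[7.8235 13.0580] v=[-0.8722 0.2841]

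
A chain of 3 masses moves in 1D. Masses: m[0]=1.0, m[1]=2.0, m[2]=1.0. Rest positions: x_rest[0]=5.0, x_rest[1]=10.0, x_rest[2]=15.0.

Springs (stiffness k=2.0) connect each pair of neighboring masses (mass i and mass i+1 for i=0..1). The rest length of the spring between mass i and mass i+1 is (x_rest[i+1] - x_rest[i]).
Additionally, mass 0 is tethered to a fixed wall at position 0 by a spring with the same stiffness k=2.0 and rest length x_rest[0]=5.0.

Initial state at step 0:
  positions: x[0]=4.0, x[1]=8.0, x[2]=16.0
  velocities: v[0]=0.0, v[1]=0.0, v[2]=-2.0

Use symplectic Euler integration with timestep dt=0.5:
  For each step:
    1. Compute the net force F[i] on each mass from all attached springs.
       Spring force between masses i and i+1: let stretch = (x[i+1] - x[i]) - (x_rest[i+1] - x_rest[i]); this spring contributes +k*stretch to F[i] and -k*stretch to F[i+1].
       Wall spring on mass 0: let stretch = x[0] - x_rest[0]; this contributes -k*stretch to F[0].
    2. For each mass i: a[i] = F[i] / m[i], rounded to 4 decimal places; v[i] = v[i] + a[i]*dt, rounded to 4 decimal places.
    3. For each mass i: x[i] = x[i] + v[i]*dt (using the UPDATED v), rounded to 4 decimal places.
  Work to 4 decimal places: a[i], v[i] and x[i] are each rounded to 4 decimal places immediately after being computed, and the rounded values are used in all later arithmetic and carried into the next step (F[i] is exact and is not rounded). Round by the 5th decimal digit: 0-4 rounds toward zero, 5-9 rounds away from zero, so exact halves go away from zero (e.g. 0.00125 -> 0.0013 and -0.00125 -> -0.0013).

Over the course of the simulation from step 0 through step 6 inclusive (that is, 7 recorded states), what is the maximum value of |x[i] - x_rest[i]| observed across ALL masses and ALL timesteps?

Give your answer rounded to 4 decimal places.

Step 0: x=[4.0000 8.0000 16.0000] v=[0.0000 0.0000 -2.0000]
Step 1: x=[4.0000 9.0000 13.5000] v=[0.0000 2.0000 -5.0000]
Step 2: x=[4.5000 9.8750 11.2500] v=[1.0000 1.7500 -4.5000]
Step 3: x=[5.4375 9.7500 10.8125] v=[1.8750 -0.2500 -0.8750]
Step 4: x=[5.8125 8.8125 12.3438] v=[0.7500 -1.8750 3.0625]
Step 5: x=[4.7813 8.0078 14.6094] v=[-2.0625 -1.6094 4.5312]
Step 6: x=[2.9727 8.0469 16.0742] v=[-3.6173 0.0782 2.9296]
Max displacement = 4.1875

Answer: 4.1875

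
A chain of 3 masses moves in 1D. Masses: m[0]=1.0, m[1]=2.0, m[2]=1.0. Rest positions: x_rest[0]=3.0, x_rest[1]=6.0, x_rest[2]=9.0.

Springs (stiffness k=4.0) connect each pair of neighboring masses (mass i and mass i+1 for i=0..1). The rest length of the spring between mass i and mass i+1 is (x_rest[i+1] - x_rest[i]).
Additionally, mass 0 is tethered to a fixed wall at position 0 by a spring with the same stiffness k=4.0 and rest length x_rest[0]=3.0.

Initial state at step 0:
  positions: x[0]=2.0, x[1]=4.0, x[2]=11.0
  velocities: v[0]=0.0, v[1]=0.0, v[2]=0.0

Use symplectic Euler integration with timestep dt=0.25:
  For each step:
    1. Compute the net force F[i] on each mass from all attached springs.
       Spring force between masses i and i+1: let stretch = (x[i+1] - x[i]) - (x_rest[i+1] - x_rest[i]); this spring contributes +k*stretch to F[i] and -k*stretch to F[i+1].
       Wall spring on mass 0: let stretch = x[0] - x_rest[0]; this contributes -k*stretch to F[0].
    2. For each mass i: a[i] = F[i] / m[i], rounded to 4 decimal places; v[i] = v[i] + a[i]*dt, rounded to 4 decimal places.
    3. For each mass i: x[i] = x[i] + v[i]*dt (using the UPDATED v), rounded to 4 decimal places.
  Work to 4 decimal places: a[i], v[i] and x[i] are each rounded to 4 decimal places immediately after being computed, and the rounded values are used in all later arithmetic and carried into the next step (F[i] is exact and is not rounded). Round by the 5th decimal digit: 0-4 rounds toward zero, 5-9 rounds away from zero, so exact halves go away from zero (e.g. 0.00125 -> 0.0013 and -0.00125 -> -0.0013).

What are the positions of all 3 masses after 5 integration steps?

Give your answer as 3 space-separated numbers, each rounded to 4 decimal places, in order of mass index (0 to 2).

Answer: 4.2234 6.8343 6.0711

Derivation:
Step 0: x=[2.0000 4.0000 11.0000] v=[0.0000 0.0000 0.0000]
Step 1: x=[2.0000 4.6250 10.0000] v=[0.0000 2.5000 -4.0000]
Step 2: x=[2.1563 5.5938 8.4063] v=[0.6250 3.8750 -6.3750]
Step 3: x=[2.6329 6.4844 6.8594] v=[1.9062 3.5625 -6.1875]
Step 4: x=[3.4141 6.9405 5.9688] v=[3.1248 1.8243 -3.5625]
Step 5: x=[4.2234 6.8343 6.0711] v=[3.2371 -0.4248 0.4092]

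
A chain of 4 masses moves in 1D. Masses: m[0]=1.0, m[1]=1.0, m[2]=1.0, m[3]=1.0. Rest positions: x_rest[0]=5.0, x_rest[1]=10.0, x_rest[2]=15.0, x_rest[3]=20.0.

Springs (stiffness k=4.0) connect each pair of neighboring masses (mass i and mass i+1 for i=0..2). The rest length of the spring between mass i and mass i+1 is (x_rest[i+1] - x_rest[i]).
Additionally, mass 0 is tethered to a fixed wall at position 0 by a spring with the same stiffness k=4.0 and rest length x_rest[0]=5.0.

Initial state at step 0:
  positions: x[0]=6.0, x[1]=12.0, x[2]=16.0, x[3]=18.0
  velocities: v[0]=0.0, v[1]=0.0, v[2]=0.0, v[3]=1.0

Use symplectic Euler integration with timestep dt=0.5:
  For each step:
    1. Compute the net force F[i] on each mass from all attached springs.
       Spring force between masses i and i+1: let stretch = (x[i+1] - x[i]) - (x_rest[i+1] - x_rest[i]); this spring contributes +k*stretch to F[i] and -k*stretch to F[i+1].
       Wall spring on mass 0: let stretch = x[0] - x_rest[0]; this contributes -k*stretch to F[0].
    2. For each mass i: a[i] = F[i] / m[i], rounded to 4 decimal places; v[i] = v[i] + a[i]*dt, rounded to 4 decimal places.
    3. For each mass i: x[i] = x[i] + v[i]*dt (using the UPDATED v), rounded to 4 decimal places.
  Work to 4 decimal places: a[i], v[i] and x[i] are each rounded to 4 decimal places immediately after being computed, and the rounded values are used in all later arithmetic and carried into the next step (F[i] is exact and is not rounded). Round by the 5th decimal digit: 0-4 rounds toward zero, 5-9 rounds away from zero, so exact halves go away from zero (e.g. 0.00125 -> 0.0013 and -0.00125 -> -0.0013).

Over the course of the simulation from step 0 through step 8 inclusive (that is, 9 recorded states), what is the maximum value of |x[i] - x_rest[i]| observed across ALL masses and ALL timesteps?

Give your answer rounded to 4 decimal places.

Answer: 3.5000

Derivation:
Step 0: x=[6.0000 12.0000 16.0000 18.0000] v=[0.0000 0.0000 0.0000 1.0000]
Step 1: x=[6.0000 10.0000 14.0000 21.5000] v=[0.0000 -4.0000 -4.0000 7.0000]
Step 2: x=[4.0000 8.0000 15.5000 22.5000] v=[-4.0000 -4.0000 3.0000 2.0000]
Step 3: x=[2.0000 9.5000 16.5000 21.5000] v=[-4.0000 3.0000 2.0000 -2.0000]
Step 4: x=[5.5000 10.5000 15.5000 20.5000] v=[7.0000 2.0000 -2.0000 -2.0000]
Step 5: x=[8.5000 11.5000 14.5000 19.5000] v=[6.0000 2.0000 -2.0000 -2.0000]
Step 6: x=[6.0000 12.5000 15.5000 18.5000] v=[-5.0000 2.0000 2.0000 -2.0000]
Step 7: x=[4.0000 10.0000 16.5000 19.5000] v=[-4.0000 -5.0000 2.0000 2.0000]
Step 8: x=[4.0000 8.0000 14.0000 22.5000] v=[0.0000 -4.0000 -5.0000 6.0000]
Max displacement = 3.5000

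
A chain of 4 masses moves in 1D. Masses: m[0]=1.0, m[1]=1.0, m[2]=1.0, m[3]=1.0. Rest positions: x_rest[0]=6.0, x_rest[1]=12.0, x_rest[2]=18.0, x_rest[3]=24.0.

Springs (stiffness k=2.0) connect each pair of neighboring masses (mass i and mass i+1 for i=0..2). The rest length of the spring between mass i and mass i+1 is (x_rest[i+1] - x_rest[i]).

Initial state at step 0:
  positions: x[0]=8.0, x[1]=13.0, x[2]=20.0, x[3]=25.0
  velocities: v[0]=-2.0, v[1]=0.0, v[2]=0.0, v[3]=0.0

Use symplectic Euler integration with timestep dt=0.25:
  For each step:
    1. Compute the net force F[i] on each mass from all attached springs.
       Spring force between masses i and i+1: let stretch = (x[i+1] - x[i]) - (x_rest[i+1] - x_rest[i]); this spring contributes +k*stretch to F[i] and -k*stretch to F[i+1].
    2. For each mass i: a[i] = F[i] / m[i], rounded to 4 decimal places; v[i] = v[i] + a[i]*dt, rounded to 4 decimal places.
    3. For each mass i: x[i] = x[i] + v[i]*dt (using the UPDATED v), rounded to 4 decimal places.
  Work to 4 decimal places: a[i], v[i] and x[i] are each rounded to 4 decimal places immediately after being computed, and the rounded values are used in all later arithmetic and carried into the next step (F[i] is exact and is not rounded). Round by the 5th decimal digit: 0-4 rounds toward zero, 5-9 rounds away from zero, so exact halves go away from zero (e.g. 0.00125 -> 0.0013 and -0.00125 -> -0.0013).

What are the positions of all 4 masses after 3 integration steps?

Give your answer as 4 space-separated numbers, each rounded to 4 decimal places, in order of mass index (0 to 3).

Answer: 6.1992 13.7734 18.9922 25.5352

Derivation:
Step 0: x=[8.0000 13.0000 20.0000 25.0000] v=[-2.0000 0.0000 0.0000 0.0000]
Step 1: x=[7.3750 13.2500 19.7500 25.1250] v=[-2.5000 1.0000 -1.0000 0.5000]
Step 2: x=[6.7344 13.5781 19.3594 25.3281] v=[-2.5625 1.3125 -1.5625 0.8125]
Step 3: x=[6.1992 13.7734 18.9922 25.5352] v=[-2.1407 0.7813 -1.4688 0.8282]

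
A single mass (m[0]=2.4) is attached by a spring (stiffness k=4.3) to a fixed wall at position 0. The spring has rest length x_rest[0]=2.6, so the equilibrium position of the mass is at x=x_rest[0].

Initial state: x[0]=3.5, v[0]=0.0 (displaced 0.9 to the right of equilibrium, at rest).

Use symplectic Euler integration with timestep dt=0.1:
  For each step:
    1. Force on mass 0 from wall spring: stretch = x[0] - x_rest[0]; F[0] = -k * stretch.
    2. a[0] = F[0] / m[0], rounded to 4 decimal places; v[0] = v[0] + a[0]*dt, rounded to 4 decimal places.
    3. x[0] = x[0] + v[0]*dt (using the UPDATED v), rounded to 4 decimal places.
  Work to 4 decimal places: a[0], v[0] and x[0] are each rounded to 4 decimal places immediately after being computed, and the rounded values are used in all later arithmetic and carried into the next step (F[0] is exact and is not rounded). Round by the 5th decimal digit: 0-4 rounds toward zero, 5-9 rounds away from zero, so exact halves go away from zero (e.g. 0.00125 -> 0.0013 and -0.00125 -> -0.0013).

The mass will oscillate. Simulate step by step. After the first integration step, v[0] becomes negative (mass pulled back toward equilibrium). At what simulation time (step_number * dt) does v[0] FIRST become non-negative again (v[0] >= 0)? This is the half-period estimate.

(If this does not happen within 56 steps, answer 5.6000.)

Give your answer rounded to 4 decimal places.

Step 0: x=[3.5000] v=[0.0000]
Step 1: x=[3.4839] v=[-0.1613]
Step 2: x=[3.4519] v=[-0.3197]
Step 3: x=[3.4047] v=[-0.4723]
Step 4: x=[3.3431] v=[-0.6165]
Step 5: x=[3.2681] v=[-0.7496]
Step 6: x=[3.1812] v=[-0.8693]
Step 7: x=[3.0839] v=[-0.9734]
Step 8: x=[2.9779] v=[-1.0601]
Step 9: x=[2.8651] v=[-1.1278]
Step 10: x=[2.7476] v=[-1.1753]
Step 11: x=[2.6274] v=[-1.2018]
Step 12: x=[2.5067] v=[-1.2067]
Step 13: x=[2.3877] v=[-1.1900]
Step 14: x=[2.2725] v=[-1.1520]
Step 15: x=[2.1632] v=[-1.0933]
Step 16: x=[2.0617] v=[-1.0150]
Step 17: x=[1.9698] v=[-0.9186]
Step 18: x=[1.8892] v=[-0.8057]
Step 19: x=[1.8214] v=[-0.6784]
Step 20: x=[1.7675] v=[-0.5389]
Step 21: x=[1.7285] v=[-0.3897]
Step 22: x=[1.7051] v=[-0.2336]
Step 23: x=[1.6978] v=[-0.0733]
Step 24: x=[1.7066] v=[0.0883]
First v>=0 after going negative at step 24, time=2.4000

Answer: 2.4000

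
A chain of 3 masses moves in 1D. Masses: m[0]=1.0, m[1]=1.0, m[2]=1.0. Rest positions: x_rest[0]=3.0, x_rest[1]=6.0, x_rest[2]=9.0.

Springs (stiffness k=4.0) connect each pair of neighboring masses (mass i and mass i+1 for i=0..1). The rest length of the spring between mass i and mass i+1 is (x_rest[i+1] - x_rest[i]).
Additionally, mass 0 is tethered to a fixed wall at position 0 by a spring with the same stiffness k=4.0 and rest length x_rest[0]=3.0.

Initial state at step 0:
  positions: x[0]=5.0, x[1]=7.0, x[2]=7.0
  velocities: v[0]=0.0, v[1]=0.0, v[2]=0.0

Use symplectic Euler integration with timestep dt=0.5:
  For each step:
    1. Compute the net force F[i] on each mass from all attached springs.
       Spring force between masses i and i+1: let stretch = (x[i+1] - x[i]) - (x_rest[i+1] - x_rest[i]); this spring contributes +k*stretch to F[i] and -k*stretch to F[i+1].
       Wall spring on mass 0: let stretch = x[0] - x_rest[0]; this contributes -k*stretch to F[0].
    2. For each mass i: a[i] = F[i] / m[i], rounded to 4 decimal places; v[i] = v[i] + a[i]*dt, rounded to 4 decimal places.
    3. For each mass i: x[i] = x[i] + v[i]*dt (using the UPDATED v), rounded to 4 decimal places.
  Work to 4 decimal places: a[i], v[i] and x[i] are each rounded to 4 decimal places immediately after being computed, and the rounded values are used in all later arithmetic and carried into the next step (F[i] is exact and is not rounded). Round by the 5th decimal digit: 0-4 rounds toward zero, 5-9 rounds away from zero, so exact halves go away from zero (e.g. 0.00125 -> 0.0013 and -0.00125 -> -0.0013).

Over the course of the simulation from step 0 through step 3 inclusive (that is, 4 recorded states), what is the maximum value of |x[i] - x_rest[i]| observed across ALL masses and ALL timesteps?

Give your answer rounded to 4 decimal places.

Step 0: x=[5.0000 7.0000 7.0000] v=[0.0000 0.0000 0.0000]
Step 1: x=[2.0000 5.0000 10.0000] v=[-6.0000 -4.0000 6.0000]
Step 2: x=[0.0000 5.0000 11.0000] v=[-4.0000 0.0000 2.0000]
Step 3: x=[3.0000 6.0000 9.0000] v=[6.0000 2.0000 -4.0000]
Max displacement = 3.0000

Answer: 3.0000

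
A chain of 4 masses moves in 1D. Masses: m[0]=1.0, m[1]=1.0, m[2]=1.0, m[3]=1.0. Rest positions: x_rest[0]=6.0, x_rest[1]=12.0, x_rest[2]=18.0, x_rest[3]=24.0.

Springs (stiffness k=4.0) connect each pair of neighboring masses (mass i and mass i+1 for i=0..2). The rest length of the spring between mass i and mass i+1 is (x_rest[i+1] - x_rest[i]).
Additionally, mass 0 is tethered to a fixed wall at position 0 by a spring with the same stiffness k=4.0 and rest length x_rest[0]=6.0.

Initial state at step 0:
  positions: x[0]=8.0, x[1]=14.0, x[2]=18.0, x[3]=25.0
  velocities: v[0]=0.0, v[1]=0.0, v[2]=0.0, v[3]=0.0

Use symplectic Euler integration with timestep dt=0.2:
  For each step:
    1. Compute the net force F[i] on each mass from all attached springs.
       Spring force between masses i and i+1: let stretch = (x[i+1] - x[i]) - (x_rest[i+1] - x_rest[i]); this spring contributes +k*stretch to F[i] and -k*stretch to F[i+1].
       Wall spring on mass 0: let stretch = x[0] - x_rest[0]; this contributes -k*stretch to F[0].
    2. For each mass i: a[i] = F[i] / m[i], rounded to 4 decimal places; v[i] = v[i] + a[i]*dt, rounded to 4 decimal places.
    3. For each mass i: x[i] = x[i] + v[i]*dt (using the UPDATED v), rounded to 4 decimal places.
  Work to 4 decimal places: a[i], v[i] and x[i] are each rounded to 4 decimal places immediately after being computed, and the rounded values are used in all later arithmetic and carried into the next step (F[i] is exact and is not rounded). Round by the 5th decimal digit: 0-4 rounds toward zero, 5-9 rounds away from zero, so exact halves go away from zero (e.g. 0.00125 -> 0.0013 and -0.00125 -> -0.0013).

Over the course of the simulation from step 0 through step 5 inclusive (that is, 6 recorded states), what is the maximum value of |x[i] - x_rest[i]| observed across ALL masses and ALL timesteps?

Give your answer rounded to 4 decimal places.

Step 0: x=[8.0000 14.0000 18.0000 25.0000] v=[0.0000 0.0000 0.0000 0.0000]
Step 1: x=[7.6800 13.6800 18.4800 24.8400] v=[-1.6000 -1.6000 2.4000 -0.8000]
Step 2: x=[7.0912 13.1680 19.2096 24.6224] v=[-2.9440 -2.5600 3.6480 -1.0880]
Step 3: x=[6.3401 12.6504 19.8386 24.4988] v=[-3.7555 -2.5882 3.1450 -0.6182]
Step 4: x=[5.5842 12.2732 20.0631 24.5895] v=[-3.7793 -1.8859 1.1226 0.4536]
Step 5: x=[5.0051 12.0722 19.7655 24.9160] v=[-2.8955 -1.0052 -1.4882 1.6325]
Max displacement = 2.0631

Answer: 2.0631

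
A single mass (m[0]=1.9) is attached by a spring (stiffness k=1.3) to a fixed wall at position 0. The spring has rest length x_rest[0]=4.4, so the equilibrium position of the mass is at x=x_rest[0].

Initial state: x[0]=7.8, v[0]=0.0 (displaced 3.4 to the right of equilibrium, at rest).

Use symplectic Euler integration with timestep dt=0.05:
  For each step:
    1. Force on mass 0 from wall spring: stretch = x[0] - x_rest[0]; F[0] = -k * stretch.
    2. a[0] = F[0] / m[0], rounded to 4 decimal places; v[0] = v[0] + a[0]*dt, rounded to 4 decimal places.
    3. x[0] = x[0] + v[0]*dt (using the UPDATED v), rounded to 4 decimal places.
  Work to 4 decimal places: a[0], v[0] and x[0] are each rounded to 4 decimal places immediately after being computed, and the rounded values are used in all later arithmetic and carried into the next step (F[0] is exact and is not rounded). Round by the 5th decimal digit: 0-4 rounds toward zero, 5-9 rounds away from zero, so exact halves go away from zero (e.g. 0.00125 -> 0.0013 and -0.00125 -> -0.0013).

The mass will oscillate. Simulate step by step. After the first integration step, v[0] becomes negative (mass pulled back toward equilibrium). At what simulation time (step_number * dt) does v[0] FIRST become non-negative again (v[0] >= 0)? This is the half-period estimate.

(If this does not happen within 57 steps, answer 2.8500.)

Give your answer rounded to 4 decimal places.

Answer: 2.8500

Derivation:
Step 0: x=[7.8000] v=[0.0000]
Step 1: x=[7.7942] v=[-0.1163]
Step 2: x=[7.7826] v=[-0.2324]
Step 3: x=[7.7652] v=[-0.3481]
Step 4: x=[7.7420] v=[-0.4632]
Step 5: x=[7.7131] v=[-0.5775]
Step 6: x=[7.6786] v=[-0.6908]
Step 7: x=[7.6385] v=[-0.8030]
Step 8: x=[7.5928] v=[-0.9138]
Step 9: x=[7.5417] v=[-1.0230]
Step 10: x=[7.4852] v=[-1.1305]
Step 11: x=[7.4234] v=[-1.2360]
Step 12: x=[7.3564] v=[-1.3394]
Step 13: x=[7.2844] v=[-1.4405]
Step 14: x=[7.2074] v=[-1.5392]
Step 15: x=[7.1256] v=[-1.6352]
Step 16: x=[7.0392] v=[-1.7284]
Step 17: x=[6.9483] v=[-1.8187]
Step 18: x=[6.8530] v=[-1.9059]
Step 19: x=[6.7535] v=[-1.9898]
Step 20: x=[6.6500] v=[-2.0703]
Step 21: x=[6.5426] v=[-2.1473]
Step 22: x=[6.4316] v=[-2.2206]
Step 23: x=[6.3171] v=[-2.2901]
Step 24: x=[6.1993] v=[-2.3557]
Step 25: x=[6.0784] v=[-2.4173]
Step 26: x=[5.9547] v=[-2.4747]
Step 27: x=[5.8283] v=[-2.5279]
Step 28: x=[5.6995] v=[-2.5768]
Step 29: x=[5.5684] v=[-2.6213]
Step 30: x=[5.4353] v=[-2.6613]
Step 31: x=[5.3005] v=[-2.6967]
Step 32: x=[5.1641] v=[-2.7275]
Step 33: x=[5.0264] v=[-2.7536]
Step 34: x=[4.8877] v=[-2.7750]
Step 35: x=[4.7481] v=[-2.7917]
Step 36: x=[4.6079] v=[-2.8036]
Step 37: x=[4.4674] v=[-2.8107]
Step 38: x=[4.3268] v=[-2.8130]
Step 39: x=[4.1863] v=[-2.8105]
Step 40: x=[4.0461] v=[-2.8032]
Step 41: x=[3.9065] v=[-2.7911]
Step 42: x=[3.7678] v=[-2.7742]
Step 43: x=[3.6302] v=[-2.7526]
Step 44: x=[3.4939] v=[-2.7263]
Step 45: x=[3.3591] v=[-2.6953]
Step 46: x=[3.2261] v=[-2.6597]
Step 47: x=[3.0951] v=[-2.6195]
Step 48: x=[2.9664] v=[-2.5749]
Step 49: x=[2.8401] v=[-2.5259]
Step 50: x=[2.7165] v=[-2.4725]
Step 51: x=[2.5958] v=[-2.4149]
Step 52: x=[2.4781] v=[-2.3532]
Step 53: x=[2.3637] v=[-2.2875]
Step 54: x=[2.2528] v=[-2.2178]
Step 55: x=[2.1456] v=[-2.1443]
Step 56: x=[2.0422] v=[-2.0672]
Step 57: x=[1.9429] v=[-1.9865]
v[0] did not become non-negative within 57 steps; using fallback time=2.8500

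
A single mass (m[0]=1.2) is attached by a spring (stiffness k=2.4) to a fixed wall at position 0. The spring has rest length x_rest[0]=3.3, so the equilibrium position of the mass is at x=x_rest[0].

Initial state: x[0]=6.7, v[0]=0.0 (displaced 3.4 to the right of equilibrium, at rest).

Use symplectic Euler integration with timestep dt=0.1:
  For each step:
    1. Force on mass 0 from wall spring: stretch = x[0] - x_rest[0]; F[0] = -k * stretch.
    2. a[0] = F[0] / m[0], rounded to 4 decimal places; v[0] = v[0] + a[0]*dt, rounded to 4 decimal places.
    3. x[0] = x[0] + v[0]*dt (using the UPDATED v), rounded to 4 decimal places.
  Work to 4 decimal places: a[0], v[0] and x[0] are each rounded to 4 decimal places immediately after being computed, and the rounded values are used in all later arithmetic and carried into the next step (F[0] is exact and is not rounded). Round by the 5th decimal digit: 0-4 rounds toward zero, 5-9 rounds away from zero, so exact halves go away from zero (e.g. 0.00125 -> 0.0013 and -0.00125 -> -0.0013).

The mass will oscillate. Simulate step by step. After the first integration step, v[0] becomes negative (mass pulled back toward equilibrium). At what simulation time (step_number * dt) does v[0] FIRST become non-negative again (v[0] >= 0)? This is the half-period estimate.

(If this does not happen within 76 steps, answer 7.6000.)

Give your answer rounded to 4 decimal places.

Answer: 2.3000

Derivation:
Step 0: x=[6.7000] v=[0.0000]
Step 1: x=[6.6320] v=[-0.6800]
Step 2: x=[6.4974] v=[-1.3464]
Step 3: x=[6.2988] v=[-1.9859]
Step 4: x=[6.0402] v=[-2.5857]
Step 5: x=[5.7268] v=[-3.1337]
Step 6: x=[5.3649] v=[-3.6191]
Step 7: x=[4.9617] v=[-4.0321]
Step 8: x=[4.5253] v=[-4.3644]
Step 9: x=[4.0644] v=[-4.6095]
Step 10: x=[3.5882] v=[-4.7624]
Step 11: x=[3.1062] v=[-4.8200]
Step 12: x=[2.6281] v=[-4.7812]
Step 13: x=[2.1634] v=[-4.6468]
Step 14: x=[1.7215] v=[-4.4195]
Step 15: x=[1.3111] v=[-4.1038]
Step 16: x=[0.9405] v=[-3.7060]
Step 17: x=[0.6171] v=[-3.2341]
Step 18: x=[0.3474] v=[-2.6975]
Step 19: x=[0.1367] v=[-2.1070]
Step 20: x=[-0.0107] v=[-1.4743]
Step 21: x=[-0.0919] v=[-0.8122]
Step 22: x=[-0.1053] v=[-0.1338]
Step 23: x=[-0.0506] v=[0.5473]
First v>=0 after going negative at step 23, time=2.3000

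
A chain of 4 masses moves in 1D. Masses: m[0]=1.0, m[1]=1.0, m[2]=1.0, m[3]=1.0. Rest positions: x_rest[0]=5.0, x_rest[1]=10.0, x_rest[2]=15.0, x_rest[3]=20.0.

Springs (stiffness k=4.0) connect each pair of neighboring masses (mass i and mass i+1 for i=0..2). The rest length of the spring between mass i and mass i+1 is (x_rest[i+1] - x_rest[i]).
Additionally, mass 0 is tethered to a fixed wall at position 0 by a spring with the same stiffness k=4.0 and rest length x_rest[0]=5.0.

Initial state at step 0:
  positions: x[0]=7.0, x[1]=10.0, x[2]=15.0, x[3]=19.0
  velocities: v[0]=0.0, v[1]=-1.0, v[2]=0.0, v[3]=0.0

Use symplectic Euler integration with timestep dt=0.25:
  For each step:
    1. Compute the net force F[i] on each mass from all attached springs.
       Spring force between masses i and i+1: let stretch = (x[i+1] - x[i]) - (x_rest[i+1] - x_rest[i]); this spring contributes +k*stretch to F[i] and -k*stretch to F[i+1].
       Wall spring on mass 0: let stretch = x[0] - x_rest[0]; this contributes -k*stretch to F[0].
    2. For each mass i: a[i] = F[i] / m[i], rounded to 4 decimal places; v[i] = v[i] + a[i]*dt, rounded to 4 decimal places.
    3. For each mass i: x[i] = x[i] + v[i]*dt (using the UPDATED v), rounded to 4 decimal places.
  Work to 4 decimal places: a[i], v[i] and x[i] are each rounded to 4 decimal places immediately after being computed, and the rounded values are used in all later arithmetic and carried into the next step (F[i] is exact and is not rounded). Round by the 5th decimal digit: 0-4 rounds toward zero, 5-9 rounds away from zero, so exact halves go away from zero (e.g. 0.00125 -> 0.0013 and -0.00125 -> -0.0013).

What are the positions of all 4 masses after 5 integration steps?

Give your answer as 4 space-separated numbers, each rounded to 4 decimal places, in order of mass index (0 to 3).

Step 0: x=[7.0000 10.0000 15.0000 19.0000] v=[0.0000 -1.0000 0.0000 0.0000]
Step 1: x=[6.0000 10.2500 14.7500 19.2500] v=[-4.0000 1.0000 -1.0000 1.0000]
Step 2: x=[4.5625 10.5625 14.5000 19.6250] v=[-5.7500 1.2500 -1.0000 1.5000]
Step 3: x=[3.4844 10.3594 14.5469 19.9688] v=[-4.3125 -0.8125 0.1875 1.3750]
Step 4: x=[3.2539 9.4844 14.9024 20.2071] v=[-0.9219 -3.5000 1.4219 0.9531]
Step 5: x=[3.7676 8.4063 15.2296 20.3692] v=[2.0547 -4.3125 1.3086 0.6484]

Answer: 3.7676 8.4063 15.2296 20.3692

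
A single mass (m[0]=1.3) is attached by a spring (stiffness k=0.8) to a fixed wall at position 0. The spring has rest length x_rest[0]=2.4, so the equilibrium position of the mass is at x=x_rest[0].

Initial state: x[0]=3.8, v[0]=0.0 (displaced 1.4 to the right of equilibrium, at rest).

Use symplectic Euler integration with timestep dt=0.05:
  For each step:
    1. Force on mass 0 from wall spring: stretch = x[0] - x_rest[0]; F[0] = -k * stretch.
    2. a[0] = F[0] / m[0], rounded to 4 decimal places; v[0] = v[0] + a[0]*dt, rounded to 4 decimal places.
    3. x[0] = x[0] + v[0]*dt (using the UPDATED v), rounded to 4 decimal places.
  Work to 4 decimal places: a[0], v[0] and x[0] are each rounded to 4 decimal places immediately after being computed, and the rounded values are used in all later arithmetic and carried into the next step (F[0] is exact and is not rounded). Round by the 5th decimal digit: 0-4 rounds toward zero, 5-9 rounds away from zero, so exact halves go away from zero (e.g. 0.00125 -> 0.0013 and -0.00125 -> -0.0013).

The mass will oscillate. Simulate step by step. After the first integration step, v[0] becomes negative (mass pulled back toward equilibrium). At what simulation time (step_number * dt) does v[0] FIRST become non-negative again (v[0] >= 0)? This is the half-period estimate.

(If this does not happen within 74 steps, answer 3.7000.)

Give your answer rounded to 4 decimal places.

Step 0: x=[3.8000] v=[0.0000]
Step 1: x=[3.7978] v=[-0.0431]
Step 2: x=[3.7935] v=[-0.0861]
Step 3: x=[3.7871] v=[-0.1290]
Step 4: x=[3.7785] v=[-0.1717]
Step 5: x=[3.7678] v=[-0.2141]
Step 6: x=[3.7550] v=[-0.2562]
Step 7: x=[3.7401] v=[-0.2979]
Step 8: x=[3.7231] v=[-0.3391]
Step 9: x=[3.7041] v=[-0.3798]
Step 10: x=[3.6831] v=[-0.4199]
Step 11: x=[3.6601] v=[-0.4594]
Step 12: x=[3.6352] v=[-0.4982]
Step 13: x=[3.6084] v=[-0.5362]
Step 14: x=[3.5797] v=[-0.5734]
Step 15: x=[3.5492] v=[-0.6097]
Step 16: x=[3.5169] v=[-0.6451]
Step 17: x=[3.4829] v=[-0.6795]
Step 18: x=[3.4473] v=[-0.7128]
Step 19: x=[3.4101] v=[-0.7450]
Step 20: x=[3.3713] v=[-0.7761]
Step 21: x=[3.3310] v=[-0.8060]
Step 22: x=[3.2893] v=[-0.8346]
Step 23: x=[3.2462] v=[-0.8620]
Step 24: x=[3.2018] v=[-0.8880]
Step 25: x=[3.1562] v=[-0.9127]
Step 26: x=[3.1094] v=[-0.9360]
Step 27: x=[3.0615] v=[-0.9578]
Step 28: x=[3.0126] v=[-0.9782]
Step 29: x=[2.9627] v=[-0.9971]
Step 30: x=[2.9120] v=[-1.0144]
Step 31: x=[2.8605] v=[-1.0302]
Step 32: x=[2.8083] v=[-1.0444]
Step 33: x=[2.7555] v=[-1.0570]
Step 34: x=[2.7021] v=[-1.0679]
Step 35: x=[2.6482] v=[-1.0772]
Step 36: x=[2.5940] v=[-1.0848]
Step 37: x=[2.5395] v=[-1.0908]
Step 38: x=[2.4847] v=[-1.0951]
Step 39: x=[2.4298] v=[-1.0977]
Step 40: x=[2.3749] v=[-1.0986]
Step 41: x=[2.3200] v=[-1.0978]
Step 42: x=[2.2652] v=[-1.0953]
Step 43: x=[2.2106] v=[-1.0912]
Step 44: x=[2.1563] v=[-1.0854]
Step 45: x=[2.1024] v=[-1.0779]
Step 46: x=[2.0490] v=[-1.0687]
Step 47: x=[1.9961] v=[-1.0579]
Step 48: x=[1.9438] v=[-1.0455]
Step 49: x=[1.8922] v=[-1.0315]
Step 50: x=[1.8414] v=[-1.0159]
Step 51: x=[1.7915] v=[-0.9987]
Step 52: x=[1.7425] v=[-0.9800]
Step 53: x=[1.6945] v=[-0.9598]
Step 54: x=[1.6476] v=[-0.9381]
Step 55: x=[1.6019] v=[-0.9150]
Step 56: x=[1.5574] v=[-0.8904]
Step 57: x=[1.5142] v=[-0.8645]
Step 58: x=[1.4723] v=[-0.8372]
Step 59: x=[1.4319] v=[-0.8087]
Step 60: x=[1.3930] v=[-0.7789]
Step 61: x=[1.3556] v=[-0.7479]
Step 62: x=[1.3198] v=[-0.7158]
Step 63: x=[1.2857] v=[-0.6826]
Step 64: x=[1.2533] v=[-0.6483]
Step 65: x=[1.2227] v=[-0.6130]
Step 66: x=[1.1939] v=[-0.5768]
Step 67: x=[1.1669] v=[-0.5397]
Step 68: x=[1.1418] v=[-0.5018]
Step 69: x=[1.1186] v=[-0.4631]
Step 70: x=[1.0974] v=[-0.4237]
Step 71: x=[1.0782] v=[-0.3836]
Step 72: x=[1.0611] v=[-0.3429]
Step 73: x=[1.0460] v=[-0.3017]
Step 74: x=[1.0330] v=[-0.2600]
v[0] did not become non-negative within 74 steps; using fallback time=3.7000

Answer: 3.7000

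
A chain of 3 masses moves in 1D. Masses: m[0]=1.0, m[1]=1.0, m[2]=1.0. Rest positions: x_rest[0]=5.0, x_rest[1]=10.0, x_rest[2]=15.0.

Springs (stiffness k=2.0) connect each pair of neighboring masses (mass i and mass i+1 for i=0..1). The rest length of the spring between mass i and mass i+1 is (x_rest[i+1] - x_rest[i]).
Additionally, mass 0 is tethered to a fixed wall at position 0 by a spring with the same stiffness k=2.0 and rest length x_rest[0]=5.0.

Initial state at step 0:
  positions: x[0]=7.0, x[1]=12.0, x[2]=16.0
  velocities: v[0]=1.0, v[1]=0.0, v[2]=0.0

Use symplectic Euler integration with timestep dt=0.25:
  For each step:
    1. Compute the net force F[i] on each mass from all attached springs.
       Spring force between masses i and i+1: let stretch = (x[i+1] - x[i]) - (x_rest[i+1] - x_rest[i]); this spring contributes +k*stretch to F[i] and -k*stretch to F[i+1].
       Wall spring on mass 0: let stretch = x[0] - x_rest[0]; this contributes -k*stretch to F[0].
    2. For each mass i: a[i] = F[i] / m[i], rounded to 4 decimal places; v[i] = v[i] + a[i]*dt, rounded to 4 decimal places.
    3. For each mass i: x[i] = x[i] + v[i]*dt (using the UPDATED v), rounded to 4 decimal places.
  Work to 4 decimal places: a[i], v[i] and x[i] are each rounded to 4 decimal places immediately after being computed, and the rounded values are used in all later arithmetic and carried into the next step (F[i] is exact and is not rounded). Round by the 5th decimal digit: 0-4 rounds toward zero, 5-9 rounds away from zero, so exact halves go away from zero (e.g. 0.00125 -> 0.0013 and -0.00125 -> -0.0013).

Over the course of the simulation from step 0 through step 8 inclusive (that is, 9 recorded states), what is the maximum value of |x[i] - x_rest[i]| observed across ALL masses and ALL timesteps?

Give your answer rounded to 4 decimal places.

Step 0: x=[7.0000 12.0000 16.0000] v=[1.0000 0.0000 0.0000]
Step 1: x=[7.0000 11.8750 16.1250] v=[0.0000 -0.5000 0.5000]
Step 2: x=[6.7344 11.6719 16.3438] v=[-1.0625 -0.8125 0.8750]
Step 3: x=[6.2442 11.4356 16.6036] v=[-1.9610 -0.9453 1.0391]
Step 4: x=[5.6224 11.1964 16.8424] v=[-2.4874 -0.9570 0.9551]
Step 5: x=[4.9945 10.9662 17.0004] v=[-2.5116 -0.9210 0.6321]
Step 6: x=[4.4888 10.7438 17.0292] v=[-2.0230 -0.8898 0.1150]
Step 7: x=[4.2038 10.5252 16.8973] v=[-1.1399 -0.8746 -0.5277]
Step 8: x=[4.1835 10.3129 16.5939] v=[-0.0811 -0.8493 -1.2138]
Max displacement = 2.0292

Answer: 2.0292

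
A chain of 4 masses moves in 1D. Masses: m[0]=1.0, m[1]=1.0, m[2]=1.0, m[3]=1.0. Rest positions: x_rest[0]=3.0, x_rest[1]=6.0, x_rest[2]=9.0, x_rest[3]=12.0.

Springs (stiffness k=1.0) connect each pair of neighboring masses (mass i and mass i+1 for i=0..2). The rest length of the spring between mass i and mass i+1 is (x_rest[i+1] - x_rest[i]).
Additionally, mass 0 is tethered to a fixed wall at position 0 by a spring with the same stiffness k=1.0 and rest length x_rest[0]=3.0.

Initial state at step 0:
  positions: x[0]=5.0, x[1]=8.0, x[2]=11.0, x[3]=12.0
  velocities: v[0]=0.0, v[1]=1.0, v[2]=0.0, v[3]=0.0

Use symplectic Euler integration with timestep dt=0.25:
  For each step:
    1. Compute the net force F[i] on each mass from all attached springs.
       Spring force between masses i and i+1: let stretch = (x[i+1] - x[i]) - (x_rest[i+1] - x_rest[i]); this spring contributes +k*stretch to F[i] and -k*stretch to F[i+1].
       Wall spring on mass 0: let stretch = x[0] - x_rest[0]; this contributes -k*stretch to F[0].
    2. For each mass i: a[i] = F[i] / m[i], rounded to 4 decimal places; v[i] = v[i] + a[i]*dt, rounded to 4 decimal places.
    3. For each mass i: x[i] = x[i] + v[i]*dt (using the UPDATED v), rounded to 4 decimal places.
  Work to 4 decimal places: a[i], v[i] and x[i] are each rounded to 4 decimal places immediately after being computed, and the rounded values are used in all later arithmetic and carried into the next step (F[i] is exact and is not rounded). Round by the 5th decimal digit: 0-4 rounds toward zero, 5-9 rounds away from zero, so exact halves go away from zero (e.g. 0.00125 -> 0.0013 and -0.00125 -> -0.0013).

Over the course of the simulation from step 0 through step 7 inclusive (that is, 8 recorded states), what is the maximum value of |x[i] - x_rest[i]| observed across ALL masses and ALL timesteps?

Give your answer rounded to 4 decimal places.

Step 0: x=[5.0000 8.0000 11.0000 12.0000] v=[0.0000 1.0000 0.0000 0.0000]
Step 1: x=[4.8750 8.2500 10.8750 12.1250] v=[-0.5000 1.0000 -0.5000 0.5000]
Step 2: x=[4.6563 8.4531 10.6641 12.3594] v=[-0.8750 0.8125 -0.8438 0.9375]
Step 3: x=[4.3838 8.5571 10.4209 12.6753] v=[-1.0899 0.4161 -0.9727 1.2637]
Step 4: x=[4.0982 8.5168 10.2021 13.0378] v=[-1.1425 -0.1613 -0.8751 1.4501]
Step 5: x=[3.8326 8.3057 10.0552 13.4106] v=[-1.0624 -0.8446 -0.5875 1.4912]
Step 6: x=[3.6070 7.9243 10.0087 13.7612] v=[-0.9023 -1.5255 -0.1860 1.4024]
Step 7: x=[3.4258 7.4034 10.0665 14.0648] v=[-0.7247 -2.0837 0.2310 1.2143]
Max displacement = 2.5571

Answer: 2.5571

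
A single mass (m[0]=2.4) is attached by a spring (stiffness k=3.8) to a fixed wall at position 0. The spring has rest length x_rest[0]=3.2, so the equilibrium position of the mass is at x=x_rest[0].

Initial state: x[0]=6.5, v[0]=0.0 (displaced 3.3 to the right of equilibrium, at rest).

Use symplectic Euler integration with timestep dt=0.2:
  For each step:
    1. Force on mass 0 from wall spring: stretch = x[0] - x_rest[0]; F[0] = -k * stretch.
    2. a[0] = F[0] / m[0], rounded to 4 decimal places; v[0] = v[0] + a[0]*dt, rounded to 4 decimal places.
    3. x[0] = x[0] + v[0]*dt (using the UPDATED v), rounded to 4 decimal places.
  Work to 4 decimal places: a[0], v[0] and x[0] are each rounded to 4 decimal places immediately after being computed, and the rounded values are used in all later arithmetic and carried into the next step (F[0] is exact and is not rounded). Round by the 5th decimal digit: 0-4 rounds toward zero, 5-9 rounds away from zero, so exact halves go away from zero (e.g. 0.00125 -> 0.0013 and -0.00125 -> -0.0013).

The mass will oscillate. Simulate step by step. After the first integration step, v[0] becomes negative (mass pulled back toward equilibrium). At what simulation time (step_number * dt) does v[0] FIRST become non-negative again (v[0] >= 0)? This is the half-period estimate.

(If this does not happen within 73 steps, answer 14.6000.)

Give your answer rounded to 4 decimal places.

Step 0: x=[6.5000] v=[0.0000]
Step 1: x=[6.2910] v=[-1.0450]
Step 2: x=[5.8862] v=[-2.0238]
Step 3: x=[5.3113] v=[-2.8744]
Step 4: x=[4.6027] v=[-3.5430]
Step 5: x=[3.8053] v=[-3.9872]
Step 6: x=[2.9695] v=[-4.1789]
Step 7: x=[2.1483] v=[-4.1059]
Step 8: x=[1.3937] v=[-3.7729]
Step 9: x=[0.7535] v=[-3.2009]
Step 10: x=[0.2683] v=[-2.4262]
Step 11: x=[-0.0313] v=[-1.4978]
Step 12: x=[-0.1262] v=[-0.4746]
Step 13: x=[-0.0105] v=[0.5787]
First v>=0 after going negative at step 13, time=2.6000

Answer: 2.6000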